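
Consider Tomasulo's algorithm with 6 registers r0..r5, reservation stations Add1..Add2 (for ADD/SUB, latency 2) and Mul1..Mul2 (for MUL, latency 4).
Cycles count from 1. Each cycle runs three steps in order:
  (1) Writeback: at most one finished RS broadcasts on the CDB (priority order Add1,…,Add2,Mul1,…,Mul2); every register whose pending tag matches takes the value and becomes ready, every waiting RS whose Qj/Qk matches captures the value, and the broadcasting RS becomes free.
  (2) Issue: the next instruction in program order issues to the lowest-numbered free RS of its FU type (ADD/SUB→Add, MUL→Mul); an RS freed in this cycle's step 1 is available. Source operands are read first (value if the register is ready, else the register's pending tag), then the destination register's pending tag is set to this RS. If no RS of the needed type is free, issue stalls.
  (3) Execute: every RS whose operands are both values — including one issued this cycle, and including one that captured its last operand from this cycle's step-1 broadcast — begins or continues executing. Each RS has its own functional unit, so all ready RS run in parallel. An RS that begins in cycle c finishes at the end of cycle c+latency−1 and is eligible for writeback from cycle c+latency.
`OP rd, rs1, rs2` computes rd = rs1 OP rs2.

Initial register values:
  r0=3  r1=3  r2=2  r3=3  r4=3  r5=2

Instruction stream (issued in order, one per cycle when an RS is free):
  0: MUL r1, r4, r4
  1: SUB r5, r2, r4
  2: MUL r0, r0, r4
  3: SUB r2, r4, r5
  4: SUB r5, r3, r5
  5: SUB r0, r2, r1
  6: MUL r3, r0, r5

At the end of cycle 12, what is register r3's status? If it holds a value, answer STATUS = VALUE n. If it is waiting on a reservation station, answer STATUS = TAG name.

STATUS = VALUE -20

cycle 1: issue MUL r1<-Mul1 // r0:3,r1:Mul1,r2:2,r3:3,r4:3,r5:2
cycle 2: issue SUB r5<-Add1 // r0:3,r1:Mul1,r2:2,r3:3,r4:3,r5:Add1
cycle 3: issue MUL r0<-Mul2 // r0:Mul2,r1:Mul1,r2:2,r3:3,r4:3,r5:Add1
cycle 4: CDB Add1=-1; issue SUB r2<-Add1 // r0:Mul2,r1:Mul1,r2:Add1,r3:3,r4:3,r5:-1
cycle 5: CDB Mul1=9; issue SUB r5<-Add2 // r0:Mul2,r1:9,r2:Add1,r3:3,r4:3,r5:Add2
cycle 6: CDB Add1=4; issue SUB r0<-Add1 // r0:Add1,r1:9,r2:4,r3:3,r4:3,r5:Add2
cycle 7: CDB Add2=4; issue MUL r3<-Mul1 // r0:Add1,r1:9,r2:4,r3:Mul1,r4:3,r5:4
cycle 8: CDB Add1=-5 // r0:-5,r1:9,r2:4,r3:Mul1,r4:3,r5:4
cycle 9: CDB Mul2=9 // r0:-5,r1:9,r2:4,r3:Mul1,r4:3,r5:4
cycle 10: - // r0:-5,r1:9,r2:4,r3:Mul1,r4:3,r5:4
cycle 11: - // r0:-5,r1:9,r2:4,r3:Mul1,r4:3,r5:4
cycle 12: CDB Mul1=-20 // r0:-5,r1:9,r2:4,r3:-20,r4:3,r5:4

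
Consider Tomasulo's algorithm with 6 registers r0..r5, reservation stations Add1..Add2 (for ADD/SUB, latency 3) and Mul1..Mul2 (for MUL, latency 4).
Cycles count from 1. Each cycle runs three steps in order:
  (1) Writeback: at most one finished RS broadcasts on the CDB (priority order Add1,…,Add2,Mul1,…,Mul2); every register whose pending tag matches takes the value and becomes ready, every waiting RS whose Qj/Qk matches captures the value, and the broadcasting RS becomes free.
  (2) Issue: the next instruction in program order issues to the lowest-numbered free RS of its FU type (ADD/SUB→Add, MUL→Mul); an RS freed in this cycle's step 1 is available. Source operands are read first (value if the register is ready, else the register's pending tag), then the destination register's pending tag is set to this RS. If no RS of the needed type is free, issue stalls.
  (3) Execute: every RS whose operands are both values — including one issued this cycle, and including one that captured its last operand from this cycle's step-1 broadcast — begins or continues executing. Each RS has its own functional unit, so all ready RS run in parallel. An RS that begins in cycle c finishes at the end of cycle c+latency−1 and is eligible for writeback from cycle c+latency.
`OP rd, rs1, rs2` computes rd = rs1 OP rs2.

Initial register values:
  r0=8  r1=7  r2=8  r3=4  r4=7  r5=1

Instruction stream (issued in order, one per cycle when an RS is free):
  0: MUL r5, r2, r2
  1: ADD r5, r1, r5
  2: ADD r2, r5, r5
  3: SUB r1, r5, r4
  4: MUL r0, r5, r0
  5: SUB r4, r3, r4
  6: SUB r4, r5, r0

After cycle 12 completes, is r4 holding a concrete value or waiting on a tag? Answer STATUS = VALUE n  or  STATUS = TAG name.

STATUS = TAG Add2

cycle 1: issue MUL r5<-Mul1 // r0:8,r1:7,r2:8,r3:4,r4:7,r5:Mul1
cycle 2: issue ADD r5<-Add1 // r0:8,r1:7,r2:8,r3:4,r4:7,r5:Add1
cycle 3: issue ADD r2<-Add2 // r0:8,r1:7,r2:Add2,r3:4,r4:7,r5:Add1
cycle 4: stall // r0:8,r1:7,r2:Add2,r3:4,r4:7,r5:Add1
cycle 5: CDB Mul1=64; stall // r0:8,r1:7,r2:Add2,r3:4,r4:7,r5:Add1
cycle 6: stall // r0:8,r1:7,r2:Add2,r3:4,r4:7,r5:Add1
cycle 7: stall // r0:8,r1:7,r2:Add2,r3:4,r4:7,r5:Add1
cycle 8: CDB Add1=71; issue SUB r1<-Add1 // r0:8,r1:Add1,r2:Add2,r3:4,r4:7,r5:71
cycle 9: issue MUL r0<-Mul1 // r0:Mul1,r1:Add1,r2:Add2,r3:4,r4:7,r5:71
cycle 10: stall // r0:Mul1,r1:Add1,r2:Add2,r3:4,r4:7,r5:71
cycle 11: CDB Add1=64; issue SUB r4<-Add1 // r0:Mul1,r1:64,r2:Add2,r3:4,r4:Add1,r5:71
cycle 12: CDB Add2=142; issue SUB r4<-Add2 // r0:Mul1,r1:64,r2:142,r3:4,r4:Add2,r5:71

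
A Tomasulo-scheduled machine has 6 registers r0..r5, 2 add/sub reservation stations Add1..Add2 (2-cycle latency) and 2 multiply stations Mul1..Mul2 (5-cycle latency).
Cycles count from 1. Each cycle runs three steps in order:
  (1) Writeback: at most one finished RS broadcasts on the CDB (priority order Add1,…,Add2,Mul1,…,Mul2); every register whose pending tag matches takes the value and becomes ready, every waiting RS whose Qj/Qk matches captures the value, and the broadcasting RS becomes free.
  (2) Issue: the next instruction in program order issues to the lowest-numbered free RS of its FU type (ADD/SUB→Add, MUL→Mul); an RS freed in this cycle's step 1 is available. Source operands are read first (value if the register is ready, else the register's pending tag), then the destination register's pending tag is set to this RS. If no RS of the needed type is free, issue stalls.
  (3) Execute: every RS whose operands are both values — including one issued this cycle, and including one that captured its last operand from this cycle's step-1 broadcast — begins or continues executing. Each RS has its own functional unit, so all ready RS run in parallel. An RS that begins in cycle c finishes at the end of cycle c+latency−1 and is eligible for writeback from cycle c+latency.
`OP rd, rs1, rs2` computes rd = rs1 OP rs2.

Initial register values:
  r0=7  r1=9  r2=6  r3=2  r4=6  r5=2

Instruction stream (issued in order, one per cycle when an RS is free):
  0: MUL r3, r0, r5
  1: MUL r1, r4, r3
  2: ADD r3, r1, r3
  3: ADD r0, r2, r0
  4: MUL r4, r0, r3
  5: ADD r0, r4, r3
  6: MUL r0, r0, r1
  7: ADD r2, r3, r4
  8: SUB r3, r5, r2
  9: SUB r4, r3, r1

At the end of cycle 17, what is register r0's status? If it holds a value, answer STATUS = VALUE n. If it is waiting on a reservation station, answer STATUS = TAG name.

cycle 1: issue MUL r3<-Mul1 // r0:7,r1:9,r2:6,r3:Mul1,r4:6,r5:2
cycle 2: issue MUL r1<-Mul2 // r0:7,r1:Mul2,r2:6,r3:Mul1,r4:6,r5:2
cycle 3: issue ADD r3<-Add1 // r0:7,r1:Mul2,r2:6,r3:Add1,r4:6,r5:2
cycle 4: issue ADD r0<-Add2 // r0:Add2,r1:Mul2,r2:6,r3:Add1,r4:6,r5:2
cycle 5: stall // r0:Add2,r1:Mul2,r2:6,r3:Add1,r4:6,r5:2
cycle 6: CDB Add2=13; stall // r0:13,r1:Mul2,r2:6,r3:Add1,r4:6,r5:2
cycle 7: CDB Mul1=14; issue MUL r4<-Mul1 // r0:13,r1:Mul2,r2:6,r3:Add1,r4:Mul1,r5:2
cycle 8: issue ADD r0<-Add2 // r0:Add2,r1:Mul2,r2:6,r3:Add1,r4:Mul1,r5:2
cycle 9: stall // r0:Add2,r1:Mul2,r2:6,r3:Add1,r4:Mul1,r5:2
cycle 10: stall // r0:Add2,r1:Mul2,r2:6,r3:Add1,r4:Mul1,r5:2
cycle 11: stall // r0:Add2,r1:Mul2,r2:6,r3:Add1,r4:Mul1,r5:2
cycle 12: CDB Mul2=84; issue MUL r0<-Mul2 // r0:Mul2,r1:84,r2:6,r3:Add1,r4:Mul1,r5:2
cycle 13: stall // r0:Mul2,r1:84,r2:6,r3:Add1,r4:Mul1,r5:2
cycle 14: CDB Add1=98; issue ADD r2<-Add1 // r0:Mul2,r1:84,r2:Add1,r3:98,r4:Mul1,r5:2
cycle 15: stall // r0:Mul2,r1:84,r2:Add1,r3:98,r4:Mul1,r5:2
cycle 16: stall // r0:Mul2,r1:84,r2:Add1,r3:98,r4:Mul1,r5:2
cycle 17: stall // r0:Mul2,r1:84,r2:Add1,r3:98,r4:Mul1,r5:2

STATUS = TAG Mul2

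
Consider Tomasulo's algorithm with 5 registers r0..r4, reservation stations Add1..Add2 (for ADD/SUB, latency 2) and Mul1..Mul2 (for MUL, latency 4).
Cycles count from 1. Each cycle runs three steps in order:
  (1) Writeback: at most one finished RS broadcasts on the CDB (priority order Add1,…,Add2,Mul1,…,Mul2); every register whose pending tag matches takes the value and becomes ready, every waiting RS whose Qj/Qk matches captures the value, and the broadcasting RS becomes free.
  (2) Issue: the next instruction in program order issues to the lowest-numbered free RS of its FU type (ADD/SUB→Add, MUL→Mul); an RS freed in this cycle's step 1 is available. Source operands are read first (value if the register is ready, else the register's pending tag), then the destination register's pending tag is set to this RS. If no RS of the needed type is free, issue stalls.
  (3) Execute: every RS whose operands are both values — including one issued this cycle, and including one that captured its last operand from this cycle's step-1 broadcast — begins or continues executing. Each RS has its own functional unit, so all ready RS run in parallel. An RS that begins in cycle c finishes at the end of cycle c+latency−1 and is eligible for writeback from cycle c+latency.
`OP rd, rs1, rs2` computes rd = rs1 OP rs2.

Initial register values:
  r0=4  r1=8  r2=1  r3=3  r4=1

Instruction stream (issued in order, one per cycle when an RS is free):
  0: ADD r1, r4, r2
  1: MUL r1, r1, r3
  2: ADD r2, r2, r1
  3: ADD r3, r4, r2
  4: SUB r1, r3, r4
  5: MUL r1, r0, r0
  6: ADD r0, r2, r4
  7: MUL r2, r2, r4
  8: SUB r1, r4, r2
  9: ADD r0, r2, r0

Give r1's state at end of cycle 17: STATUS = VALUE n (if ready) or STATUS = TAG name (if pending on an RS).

c1: issue ADD r1<-Add1 | r0:4,r1:Add1,r2:1,r3:3,r4:1
c2: issue MUL r1<-Mul1 | r0:4,r1:Mul1,r2:1,r3:3,r4:1
c3: CDB Add1=2; issue ADD r2<-Add1 | r0:4,r1:Mul1,r2:Add1,r3:3,r4:1
c4: issue ADD r3<-Add2 | r0:4,r1:Mul1,r2:Add1,r3:Add2,r4:1
c5: stall | r0:4,r1:Mul1,r2:Add1,r3:Add2,r4:1
c6: stall | r0:4,r1:Mul1,r2:Add1,r3:Add2,r4:1
c7: CDB Mul1=6; stall | r0:4,r1:6,r2:Add1,r3:Add2,r4:1
c8: stall | r0:4,r1:6,r2:Add1,r3:Add2,r4:1
c9: CDB Add1=7; issue SUB r1<-Add1 | r0:4,r1:Add1,r2:7,r3:Add2,r4:1
c10: issue MUL r1<-Mul1 | r0:4,r1:Mul1,r2:7,r3:Add2,r4:1
c11: CDB Add2=8; issue ADD r0<-Add2 | r0:Add2,r1:Mul1,r2:7,r3:8,r4:1
c12: issue MUL r2<-Mul2 | r0:Add2,r1:Mul1,r2:Mul2,r3:8,r4:1
c13: CDB Add1=7; issue SUB r1<-Add1 | r0:Add2,r1:Add1,r2:Mul2,r3:8,r4:1
c14: CDB Add2=8; issue ADD r0<-Add2 | r0:Add2,r1:Add1,r2:Mul2,r3:8,r4:1
c15: CDB Mul1=16 | r0:Add2,r1:Add1,r2:Mul2,r3:8,r4:1
c16: CDB Mul2=7 | r0:Add2,r1:Add1,r2:7,r3:8,r4:1
c17: - | r0:Add2,r1:Add1,r2:7,r3:8,r4:1

STATUS = TAG Add1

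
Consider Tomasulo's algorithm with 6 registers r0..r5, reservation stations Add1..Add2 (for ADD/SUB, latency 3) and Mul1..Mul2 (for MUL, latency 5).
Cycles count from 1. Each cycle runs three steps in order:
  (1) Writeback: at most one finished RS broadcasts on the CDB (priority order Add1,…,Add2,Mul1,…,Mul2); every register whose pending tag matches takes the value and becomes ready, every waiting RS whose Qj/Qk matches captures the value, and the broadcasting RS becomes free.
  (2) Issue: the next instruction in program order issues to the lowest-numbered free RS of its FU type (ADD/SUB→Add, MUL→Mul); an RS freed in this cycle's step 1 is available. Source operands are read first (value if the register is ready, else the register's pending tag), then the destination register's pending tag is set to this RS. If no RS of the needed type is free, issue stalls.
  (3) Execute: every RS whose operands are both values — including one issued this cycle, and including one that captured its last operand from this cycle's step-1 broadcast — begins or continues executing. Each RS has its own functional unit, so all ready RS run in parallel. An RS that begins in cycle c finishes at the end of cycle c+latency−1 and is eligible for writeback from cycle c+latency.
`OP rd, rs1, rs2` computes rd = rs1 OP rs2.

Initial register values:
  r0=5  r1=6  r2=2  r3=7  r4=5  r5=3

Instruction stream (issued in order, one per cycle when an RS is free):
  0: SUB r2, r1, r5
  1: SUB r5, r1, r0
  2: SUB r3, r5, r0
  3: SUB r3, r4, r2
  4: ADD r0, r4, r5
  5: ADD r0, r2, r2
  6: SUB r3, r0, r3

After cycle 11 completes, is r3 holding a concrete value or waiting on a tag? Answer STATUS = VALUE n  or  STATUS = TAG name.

STATUS = TAG Add1

cycle 1: issue SUB r2<-Add1 // r0:5,r1:6,r2:Add1,r3:7,r4:5,r5:3
cycle 2: issue SUB r5<-Add2 // r0:5,r1:6,r2:Add1,r3:7,r4:5,r5:Add2
cycle 3: stall // r0:5,r1:6,r2:Add1,r3:7,r4:5,r5:Add2
cycle 4: CDB Add1=3; issue SUB r3<-Add1 // r0:5,r1:6,r2:3,r3:Add1,r4:5,r5:Add2
cycle 5: CDB Add2=1; issue SUB r3<-Add2 // r0:5,r1:6,r2:3,r3:Add2,r4:5,r5:1
cycle 6: stall // r0:5,r1:6,r2:3,r3:Add2,r4:5,r5:1
cycle 7: stall // r0:5,r1:6,r2:3,r3:Add2,r4:5,r5:1
cycle 8: CDB Add1=-4; issue ADD r0<-Add1 // r0:Add1,r1:6,r2:3,r3:Add2,r4:5,r5:1
cycle 9: CDB Add2=2; issue ADD r0<-Add2 // r0:Add2,r1:6,r2:3,r3:2,r4:5,r5:1
cycle 10: stall // r0:Add2,r1:6,r2:3,r3:2,r4:5,r5:1
cycle 11: CDB Add1=6; issue SUB r3<-Add1 // r0:Add2,r1:6,r2:3,r3:Add1,r4:5,r5:1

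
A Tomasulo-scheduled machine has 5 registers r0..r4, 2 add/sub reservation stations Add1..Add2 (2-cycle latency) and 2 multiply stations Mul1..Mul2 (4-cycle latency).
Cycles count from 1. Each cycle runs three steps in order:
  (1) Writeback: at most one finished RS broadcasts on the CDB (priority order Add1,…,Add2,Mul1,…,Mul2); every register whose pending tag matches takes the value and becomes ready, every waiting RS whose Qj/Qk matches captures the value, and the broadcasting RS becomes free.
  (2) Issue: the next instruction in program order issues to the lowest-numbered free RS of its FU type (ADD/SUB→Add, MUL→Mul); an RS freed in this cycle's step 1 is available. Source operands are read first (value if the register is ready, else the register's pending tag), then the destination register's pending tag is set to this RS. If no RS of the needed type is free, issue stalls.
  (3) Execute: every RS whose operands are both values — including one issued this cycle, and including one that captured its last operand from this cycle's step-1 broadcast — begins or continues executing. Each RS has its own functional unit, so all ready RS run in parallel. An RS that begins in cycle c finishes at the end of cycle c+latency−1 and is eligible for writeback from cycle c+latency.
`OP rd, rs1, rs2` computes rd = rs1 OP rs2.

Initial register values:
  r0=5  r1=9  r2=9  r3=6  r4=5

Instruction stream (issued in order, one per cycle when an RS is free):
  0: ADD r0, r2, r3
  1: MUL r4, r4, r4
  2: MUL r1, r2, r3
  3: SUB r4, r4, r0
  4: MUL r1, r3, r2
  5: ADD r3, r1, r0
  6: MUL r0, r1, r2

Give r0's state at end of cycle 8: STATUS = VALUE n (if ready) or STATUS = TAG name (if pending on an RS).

STATUS = TAG Mul2

  c1: issue ADD r0<-Add1  regs: r0:Add1,r1:9,r2:9,r3:6,r4:5
  c2: issue MUL r4<-Mul1  regs: r0:Add1,r1:9,r2:9,r3:6,r4:Mul1
  c3: CDB Add1=15; issue MUL r1<-Mul2  regs: r0:15,r1:Mul2,r2:9,r3:6,r4:Mul1
  c4: issue SUB r4<-Add1  regs: r0:15,r1:Mul2,r2:9,r3:6,r4:Add1
  c5: stall  regs: r0:15,r1:Mul2,r2:9,r3:6,r4:Add1
  c6: CDB Mul1=25; issue MUL r1<-Mul1  regs: r0:15,r1:Mul1,r2:9,r3:6,r4:Add1
  c7: CDB Mul2=54; issue ADD r3<-Add2  regs: r0:15,r1:Mul1,r2:9,r3:Add2,r4:Add1
  c8: CDB Add1=10; issue MUL r0<-Mul2  regs: r0:Mul2,r1:Mul1,r2:9,r3:Add2,r4:10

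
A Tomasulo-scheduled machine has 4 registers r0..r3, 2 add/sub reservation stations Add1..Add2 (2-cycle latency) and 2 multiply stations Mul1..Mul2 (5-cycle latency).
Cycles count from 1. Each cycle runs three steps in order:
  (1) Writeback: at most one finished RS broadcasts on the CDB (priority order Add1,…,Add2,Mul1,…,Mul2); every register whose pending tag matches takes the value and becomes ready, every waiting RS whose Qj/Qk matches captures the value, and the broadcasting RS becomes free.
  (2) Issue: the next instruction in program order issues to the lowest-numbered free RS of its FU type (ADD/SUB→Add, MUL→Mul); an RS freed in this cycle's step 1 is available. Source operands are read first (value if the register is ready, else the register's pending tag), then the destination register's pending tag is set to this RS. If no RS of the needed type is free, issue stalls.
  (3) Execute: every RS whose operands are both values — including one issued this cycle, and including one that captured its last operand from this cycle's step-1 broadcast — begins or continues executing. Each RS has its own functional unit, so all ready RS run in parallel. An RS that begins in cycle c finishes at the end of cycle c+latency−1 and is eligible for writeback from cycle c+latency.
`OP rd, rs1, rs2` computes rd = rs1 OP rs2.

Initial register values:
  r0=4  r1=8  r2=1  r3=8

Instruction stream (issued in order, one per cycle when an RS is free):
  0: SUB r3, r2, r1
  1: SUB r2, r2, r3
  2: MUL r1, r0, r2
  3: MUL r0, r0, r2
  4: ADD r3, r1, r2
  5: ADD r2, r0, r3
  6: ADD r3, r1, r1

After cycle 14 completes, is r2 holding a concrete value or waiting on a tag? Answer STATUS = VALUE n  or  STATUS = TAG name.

STATUS = TAG Add2

  c1: issue SUB r3<-Add1  regs: r0:4,r1:8,r2:1,r3:Add1
  c2: issue SUB r2<-Add2  regs: r0:4,r1:8,r2:Add2,r3:Add1
  c3: CDB Add1=-7; issue MUL r1<-Mul1  regs: r0:4,r1:Mul1,r2:Add2,r3:-7
  c4: issue MUL r0<-Mul2  regs: r0:Mul2,r1:Mul1,r2:Add2,r3:-7
  c5: CDB Add2=8; issue ADD r3<-Add1  regs: r0:Mul2,r1:Mul1,r2:8,r3:Add1
  c6: issue ADD r2<-Add2  regs: r0:Mul2,r1:Mul1,r2:Add2,r3:Add1
  c7: stall  regs: r0:Mul2,r1:Mul1,r2:Add2,r3:Add1
  c8: stall  regs: r0:Mul2,r1:Mul1,r2:Add2,r3:Add1
  c9: stall  regs: r0:Mul2,r1:Mul1,r2:Add2,r3:Add1
  c10: CDB Mul1=32; stall  regs: r0:Mul2,r1:32,r2:Add2,r3:Add1
  c11: CDB Mul2=32; stall  regs: r0:32,r1:32,r2:Add2,r3:Add1
  c12: CDB Add1=40; issue ADD r3<-Add1  regs: r0:32,r1:32,r2:Add2,r3:Add1
  c13: -  regs: r0:32,r1:32,r2:Add2,r3:Add1
  c14: CDB Add1=64  regs: r0:32,r1:32,r2:Add2,r3:64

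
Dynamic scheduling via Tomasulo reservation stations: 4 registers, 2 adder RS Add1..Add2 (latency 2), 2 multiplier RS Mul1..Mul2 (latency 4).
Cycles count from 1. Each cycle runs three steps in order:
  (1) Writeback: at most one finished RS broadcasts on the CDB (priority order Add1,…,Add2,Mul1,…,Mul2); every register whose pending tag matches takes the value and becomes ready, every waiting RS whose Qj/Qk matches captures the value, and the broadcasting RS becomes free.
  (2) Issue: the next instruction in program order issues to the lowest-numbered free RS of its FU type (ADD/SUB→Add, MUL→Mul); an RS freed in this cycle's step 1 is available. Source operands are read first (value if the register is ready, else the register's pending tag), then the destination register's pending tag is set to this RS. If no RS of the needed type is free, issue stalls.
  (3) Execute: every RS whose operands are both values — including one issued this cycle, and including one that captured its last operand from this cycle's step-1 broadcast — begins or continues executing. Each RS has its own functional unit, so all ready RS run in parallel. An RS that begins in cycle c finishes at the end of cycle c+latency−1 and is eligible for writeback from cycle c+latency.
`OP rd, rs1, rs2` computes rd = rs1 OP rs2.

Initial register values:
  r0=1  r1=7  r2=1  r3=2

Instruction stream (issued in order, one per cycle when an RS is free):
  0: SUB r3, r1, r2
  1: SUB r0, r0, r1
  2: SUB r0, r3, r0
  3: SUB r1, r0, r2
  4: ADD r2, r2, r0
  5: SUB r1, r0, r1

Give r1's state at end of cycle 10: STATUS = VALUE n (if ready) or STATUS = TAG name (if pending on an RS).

STATUS = TAG Add1

  c1: issue SUB r3<-Add1  regs: r0:1,r1:7,r2:1,r3:Add1
  c2: issue SUB r0<-Add2  regs: r0:Add2,r1:7,r2:1,r3:Add1
  c3: CDB Add1=6; issue SUB r0<-Add1  regs: r0:Add1,r1:7,r2:1,r3:6
  c4: CDB Add2=-6; issue SUB r1<-Add2  regs: r0:Add1,r1:Add2,r2:1,r3:6
  c5: stall  regs: r0:Add1,r1:Add2,r2:1,r3:6
  c6: CDB Add1=12; issue ADD r2<-Add1  regs: r0:12,r1:Add2,r2:Add1,r3:6
  c7: stall  regs: r0:12,r1:Add2,r2:Add1,r3:6
  c8: CDB Add1=13; issue SUB r1<-Add1  regs: r0:12,r1:Add1,r2:13,r3:6
  c9: CDB Add2=11  regs: r0:12,r1:Add1,r2:13,r3:6
  c10: -  regs: r0:12,r1:Add1,r2:13,r3:6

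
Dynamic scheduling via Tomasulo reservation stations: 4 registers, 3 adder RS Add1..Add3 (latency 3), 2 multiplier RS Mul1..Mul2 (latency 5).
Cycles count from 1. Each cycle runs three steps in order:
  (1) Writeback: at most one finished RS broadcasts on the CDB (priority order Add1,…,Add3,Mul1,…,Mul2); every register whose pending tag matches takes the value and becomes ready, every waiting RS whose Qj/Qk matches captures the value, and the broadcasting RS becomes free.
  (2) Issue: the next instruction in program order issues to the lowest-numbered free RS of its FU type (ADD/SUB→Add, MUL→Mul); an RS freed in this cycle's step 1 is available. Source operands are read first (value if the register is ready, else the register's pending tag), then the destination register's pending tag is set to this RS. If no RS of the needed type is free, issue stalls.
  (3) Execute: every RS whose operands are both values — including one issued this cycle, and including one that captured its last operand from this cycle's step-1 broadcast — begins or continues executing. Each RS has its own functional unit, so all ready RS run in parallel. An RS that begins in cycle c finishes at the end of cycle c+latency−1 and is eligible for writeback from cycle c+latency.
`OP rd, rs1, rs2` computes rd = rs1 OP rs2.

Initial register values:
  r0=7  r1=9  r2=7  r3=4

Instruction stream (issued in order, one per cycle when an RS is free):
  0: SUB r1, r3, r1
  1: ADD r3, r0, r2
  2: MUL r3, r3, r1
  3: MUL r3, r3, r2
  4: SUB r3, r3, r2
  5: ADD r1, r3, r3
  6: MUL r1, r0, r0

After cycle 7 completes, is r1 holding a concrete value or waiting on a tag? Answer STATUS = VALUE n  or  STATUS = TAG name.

  c1: issue SUB r1<-Add1  regs: r0:7,r1:Add1,r2:7,r3:4
  c2: issue ADD r3<-Add2  regs: r0:7,r1:Add1,r2:7,r3:Add2
  c3: issue MUL r3<-Mul1  regs: r0:7,r1:Add1,r2:7,r3:Mul1
  c4: CDB Add1=-5; issue MUL r3<-Mul2  regs: r0:7,r1:-5,r2:7,r3:Mul2
  c5: CDB Add2=14; issue SUB r3<-Add1  regs: r0:7,r1:-5,r2:7,r3:Add1
  c6: issue ADD r1<-Add2  regs: r0:7,r1:Add2,r2:7,r3:Add1
  c7: stall  regs: r0:7,r1:Add2,r2:7,r3:Add1

STATUS = TAG Add2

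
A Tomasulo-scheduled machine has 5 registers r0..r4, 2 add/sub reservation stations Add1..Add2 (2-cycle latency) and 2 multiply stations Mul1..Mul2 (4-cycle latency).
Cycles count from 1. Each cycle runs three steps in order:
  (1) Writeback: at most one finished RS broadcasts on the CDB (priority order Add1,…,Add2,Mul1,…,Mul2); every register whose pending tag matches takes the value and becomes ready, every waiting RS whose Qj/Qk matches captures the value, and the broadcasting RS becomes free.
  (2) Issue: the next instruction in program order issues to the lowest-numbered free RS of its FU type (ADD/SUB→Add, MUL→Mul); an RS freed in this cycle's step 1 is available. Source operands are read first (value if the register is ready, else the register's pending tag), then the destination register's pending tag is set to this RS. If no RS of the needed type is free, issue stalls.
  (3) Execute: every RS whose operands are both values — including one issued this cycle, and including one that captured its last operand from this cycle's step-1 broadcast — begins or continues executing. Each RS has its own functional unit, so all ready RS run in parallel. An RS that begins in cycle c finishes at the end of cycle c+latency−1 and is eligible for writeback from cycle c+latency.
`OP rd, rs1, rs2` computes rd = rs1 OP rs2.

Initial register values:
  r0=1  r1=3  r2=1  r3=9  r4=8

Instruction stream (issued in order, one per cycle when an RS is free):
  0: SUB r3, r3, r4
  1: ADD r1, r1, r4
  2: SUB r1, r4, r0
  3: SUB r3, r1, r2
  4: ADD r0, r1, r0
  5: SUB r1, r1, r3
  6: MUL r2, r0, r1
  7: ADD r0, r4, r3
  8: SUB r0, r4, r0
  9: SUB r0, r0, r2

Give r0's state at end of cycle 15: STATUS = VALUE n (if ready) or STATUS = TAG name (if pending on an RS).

STATUS = TAG Add2

cycle 1: issue SUB r3<-Add1 // r0:1,r1:3,r2:1,r3:Add1,r4:8
cycle 2: issue ADD r1<-Add2 // r0:1,r1:Add2,r2:1,r3:Add1,r4:8
cycle 3: CDB Add1=1; issue SUB r1<-Add1 // r0:1,r1:Add1,r2:1,r3:1,r4:8
cycle 4: CDB Add2=11; issue SUB r3<-Add2 // r0:1,r1:Add1,r2:1,r3:Add2,r4:8
cycle 5: CDB Add1=7; issue ADD r0<-Add1 // r0:Add1,r1:7,r2:1,r3:Add2,r4:8
cycle 6: stall // r0:Add1,r1:7,r2:1,r3:Add2,r4:8
cycle 7: CDB Add1=8; issue SUB r1<-Add1 // r0:8,r1:Add1,r2:1,r3:Add2,r4:8
cycle 8: CDB Add2=6; issue MUL r2<-Mul1 // r0:8,r1:Add1,r2:Mul1,r3:6,r4:8
cycle 9: issue ADD r0<-Add2 // r0:Add2,r1:Add1,r2:Mul1,r3:6,r4:8
cycle 10: CDB Add1=1; issue SUB r0<-Add1 // r0:Add1,r1:1,r2:Mul1,r3:6,r4:8
cycle 11: CDB Add2=14; issue SUB r0<-Add2 // r0:Add2,r1:1,r2:Mul1,r3:6,r4:8
cycle 12: - // r0:Add2,r1:1,r2:Mul1,r3:6,r4:8
cycle 13: CDB Add1=-6 // r0:Add2,r1:1,r2:Mul1,r3:6,r4:8
cycle 14: CDB Mul1=8 // r0:Add2,r1:1,r2:8,r3:6,r4:8
cycle 15: - // r0:Add2,r1:1,r2:8,r3:6,r4:8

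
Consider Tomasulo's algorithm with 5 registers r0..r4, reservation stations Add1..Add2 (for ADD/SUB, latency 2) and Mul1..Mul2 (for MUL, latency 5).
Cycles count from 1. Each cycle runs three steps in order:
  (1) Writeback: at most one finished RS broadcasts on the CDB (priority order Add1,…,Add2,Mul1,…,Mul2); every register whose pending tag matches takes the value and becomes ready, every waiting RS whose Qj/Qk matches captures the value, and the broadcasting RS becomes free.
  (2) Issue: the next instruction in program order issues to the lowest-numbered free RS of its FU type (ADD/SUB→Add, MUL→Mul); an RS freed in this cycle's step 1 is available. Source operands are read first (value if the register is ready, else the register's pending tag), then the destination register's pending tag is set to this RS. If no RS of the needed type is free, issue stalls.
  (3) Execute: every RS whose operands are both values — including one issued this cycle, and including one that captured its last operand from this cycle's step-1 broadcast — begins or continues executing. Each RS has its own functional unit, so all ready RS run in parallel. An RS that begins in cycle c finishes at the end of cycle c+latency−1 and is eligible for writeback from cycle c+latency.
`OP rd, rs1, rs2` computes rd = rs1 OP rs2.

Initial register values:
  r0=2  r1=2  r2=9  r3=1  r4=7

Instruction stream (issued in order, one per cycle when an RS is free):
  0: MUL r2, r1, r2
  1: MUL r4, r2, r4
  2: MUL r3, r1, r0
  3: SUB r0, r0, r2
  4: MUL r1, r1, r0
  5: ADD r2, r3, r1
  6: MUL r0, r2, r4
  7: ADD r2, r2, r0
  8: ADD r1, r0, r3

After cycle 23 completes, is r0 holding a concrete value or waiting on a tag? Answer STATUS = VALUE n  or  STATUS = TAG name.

STATUS = VALUE -3528

cycle 1: issue MUL r2<-Mul1 // r0:2,r1:2,r2:Mul1,r3:1,r4:7
cycle 2: issue MUL r4<-Mul2 // r0:2,r1:2,r2:Mul1,r3:1,r4:Mul2
cycle 3: stall // r0:2,r1:2,r2:Mul1,r3:1,r4:Mul2
cycle 4: stall // r0:2,r1:2,r2:Mul1,r3:1,r4:Mul2
cycle 5: stall // r0:2,r1:2,r2:Mul1,r3:1,r4:Mul2
cycle 6: CDB Mul1=18; issue MUL r3<-Mul1 // r0:2,r1:2,r2:18,r3:Mul1,r4:Mul2
cycle 7: issue SUB r0<-Add1 // r0:Add1,r1:2,r2:18,r3:Mul1,r4:Mul2
cycle 8: stall // r0:Add1,r1:2,r2:18,r3:Mul1,r4:Mul2
cycle 9: CDB Add1=-16; stall // r0:-16,r1:2,r2:18,r3:Mul1,r4:Mul2
cycle 10: stall // r0:-16,r1:2,r2:18,r3:Mul1,r4:Mul2
cycle 11: CDB Mul1=4; issue MUL r1<-Mul1 // r0:-16,r1:Mul1,r2:18,r3:4,r4:Mul2
cycle 12: CDB Mul2=126; issue ADD r2<-Add1 // r0:-16,r1:Mul1,r2:Add1,r3:4,r4:126
cycle 13: issue MUL r0<-Mul2 // r0:Mul2,r1:Mul1,r2:Add1,r3:4,r4:126
cycle 14: issue ADD r2<-Add2 // r0:Mul2,r1:Mul1,r2:Add2,r3:4,r4:126
cycle 15: stall // r0:Mul2,r1:Mul1,r2:Add2,r3:4,r4:126
cycle 16: CDB Mul1=-32; stall // r0:Mul2,r1:-32,r2:Add2,r3:4,r4:126
cycle 17: stall // r0:Mul2,r1:-32,r2:Add2,r3:4,r4:126
cycle 18: CDB Add1=-28; issue ADD r1<-Add1 // r0:Mul2,r1:Add1,r2:Add2,r3:4,r4:126
cycle 19: - // r0:Mul2,r1:Add1,r2:Add2,r3:4,r4:126
cycle 20: - // r0:Mul2,r1:Add1,r2:Add2,r3:4,r4:126
cycle 21: - // r0:Mul2,r1:Add1,r2:Add2,r3:4,r4:126
cycle 22: - // r0:Mul2,r1:Add1,r2:Add2,r3:4,r4:126
cycle 23: CDB Mul2=-3528 // r0:-3528,r1:Add1,r2:Add2,r3:4,r4:126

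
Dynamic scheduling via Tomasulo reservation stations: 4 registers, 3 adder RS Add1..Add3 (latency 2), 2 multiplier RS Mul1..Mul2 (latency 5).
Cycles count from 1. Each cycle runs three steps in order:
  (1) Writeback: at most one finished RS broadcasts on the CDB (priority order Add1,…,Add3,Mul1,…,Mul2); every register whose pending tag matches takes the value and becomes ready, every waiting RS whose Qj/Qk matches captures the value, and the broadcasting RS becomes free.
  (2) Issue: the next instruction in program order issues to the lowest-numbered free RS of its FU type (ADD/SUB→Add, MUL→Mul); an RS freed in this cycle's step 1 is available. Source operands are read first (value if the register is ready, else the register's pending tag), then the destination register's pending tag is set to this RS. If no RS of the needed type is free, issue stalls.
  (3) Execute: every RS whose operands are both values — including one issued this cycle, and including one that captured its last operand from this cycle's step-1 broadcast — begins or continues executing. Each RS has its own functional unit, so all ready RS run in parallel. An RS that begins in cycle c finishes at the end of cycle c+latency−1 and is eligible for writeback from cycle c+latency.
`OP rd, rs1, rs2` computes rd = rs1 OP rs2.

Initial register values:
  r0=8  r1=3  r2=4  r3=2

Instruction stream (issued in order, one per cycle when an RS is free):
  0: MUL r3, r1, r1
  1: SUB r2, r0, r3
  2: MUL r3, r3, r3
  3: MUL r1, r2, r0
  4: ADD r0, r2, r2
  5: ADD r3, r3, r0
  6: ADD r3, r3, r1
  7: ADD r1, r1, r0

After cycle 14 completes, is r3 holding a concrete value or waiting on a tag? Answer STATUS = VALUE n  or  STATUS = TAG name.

STATUS = TAG Add3

  c1: issue MUL r3<-Mul1  regs: r0:8,r1:3,r2:4,r3:Mul1
  c2: issue SUB r2<-Add1  regs: r0:8,r1:3,r2:Add1,r3:Mul1
  c3: issue MUL r3<-Mul2  regs: r0:8,r1:3,r2:Add1,r3:Mul2
  c4: stall  regs: r0:8,r1:3,r2:Add1,r3:Mul2
  c5: stall  regs: r0:8,r1:3,r2:Add1,r3:Mul2
  c6: CDB Mul1=9; issue MUL r1<-Mul1  regs: r0:8,r1:Mul1,r2:Add1,r3:Mul2
  c7: issue ADD r0<-Add2  regs: r0:Add2,r1:Mul1,r2:Add1,r3:Mul2
  c8: CDB Add1=-1; issue ADD r3<-Add1  regs: r0:Add2,r1:Mul1,r2:-1,r3:Add1
  c9: issue ADD r3<-Add3  regs: r0:Add2,r1:Mul1,r2:-1,r3:Add3
  c10: CDB Add2=-2; issue ADD r1<-Add2  regs: r0:-2,r1:Add2,r2:-1,r3:Add3
  c11: CDB Mul2=81  regs: r0:-2,r1:Add2,r2:-1,r3:Add3
  c12: -  regs: r0:-2,r1:Add2,r2:-1,r3:Add3
  c13: CDB Add1=79  regs: r0:-2,r1:Add2,r2:-1,r3:Add3
  c14: CDB Mul1=-8  regs: r0:-2,r1:Add2,r2:-1,r3:Add3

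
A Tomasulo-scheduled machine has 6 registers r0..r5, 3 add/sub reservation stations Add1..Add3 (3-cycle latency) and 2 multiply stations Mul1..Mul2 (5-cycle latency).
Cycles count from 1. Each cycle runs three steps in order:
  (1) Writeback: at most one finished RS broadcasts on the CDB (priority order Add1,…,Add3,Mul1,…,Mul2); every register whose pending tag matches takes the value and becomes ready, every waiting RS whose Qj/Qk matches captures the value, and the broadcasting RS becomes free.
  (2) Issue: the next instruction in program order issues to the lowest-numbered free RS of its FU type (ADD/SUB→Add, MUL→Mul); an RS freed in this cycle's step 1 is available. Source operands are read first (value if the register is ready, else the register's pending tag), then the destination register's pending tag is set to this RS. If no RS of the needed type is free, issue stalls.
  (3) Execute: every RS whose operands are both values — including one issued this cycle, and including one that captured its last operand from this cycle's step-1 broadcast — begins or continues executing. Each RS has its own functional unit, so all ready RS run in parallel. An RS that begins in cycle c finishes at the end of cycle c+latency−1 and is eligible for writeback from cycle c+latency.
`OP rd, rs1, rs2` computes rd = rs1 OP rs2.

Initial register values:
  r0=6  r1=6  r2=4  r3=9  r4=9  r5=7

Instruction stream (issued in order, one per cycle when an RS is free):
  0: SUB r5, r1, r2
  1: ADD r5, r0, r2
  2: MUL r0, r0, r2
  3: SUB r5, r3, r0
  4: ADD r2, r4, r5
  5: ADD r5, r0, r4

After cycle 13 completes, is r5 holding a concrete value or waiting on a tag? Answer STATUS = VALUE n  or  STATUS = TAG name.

c1: issue SUB r5<-Add1 | r0:6,r1:6,r2:4,r3:9,r4:9,r5:Add1
c2: issue ADD r5<-Add2 | r0:6,r1:6,r2:4,r3:9,r4:9,r5:Add2
c3: issue MUL r0<-Mul1 | r0:Mul1,r1:6,r2:4,r3:9,r4:9,r5:Add2
c4: CDB Add1=2; issue SUB r5<-Add1 | r0:Mul1,r1:6,r2:4,r3:9,r4:9,r5:Add1
c5: CDB Add2=10; issue ADD r2<-Add2 | r0:Mul1,r1:6,r2:Add2,r3:9,r4:9,r5:Add1
c6: issue ADD r5<-Add3 | r0:Mul1,r1:6,r2:Add2,r3:9,r4:9,r5:Add3
c7: - | r0:Mul1,r1:6,r2:Add2,r3:9,r4:9,r5:Add3
c8: CDB Mul1=24 | r0:24,r1:6,r2:Add2,r3:9,r4:9,r5:Add3
c9: - | r0:24,r1:6,r2:Add2,r3:9,r4:9,r5:Add3
c10: - | r0:24,r1:6,r2:Add2,r3:9,r4:9,r5:Add3
c11: CDB Add1=-15 | r0:24,r1:6,r2:Add2,r3:9,r4:9,r5:Add3
c12: CDB Add3=33 | r0:24,r1:6,r2:Add2,r3:9,r4:9,r5:33
c13: - | r0:24,r1:6,r2:Add2,r3:9,r4:9,r5:33

STATUS = VALUE 33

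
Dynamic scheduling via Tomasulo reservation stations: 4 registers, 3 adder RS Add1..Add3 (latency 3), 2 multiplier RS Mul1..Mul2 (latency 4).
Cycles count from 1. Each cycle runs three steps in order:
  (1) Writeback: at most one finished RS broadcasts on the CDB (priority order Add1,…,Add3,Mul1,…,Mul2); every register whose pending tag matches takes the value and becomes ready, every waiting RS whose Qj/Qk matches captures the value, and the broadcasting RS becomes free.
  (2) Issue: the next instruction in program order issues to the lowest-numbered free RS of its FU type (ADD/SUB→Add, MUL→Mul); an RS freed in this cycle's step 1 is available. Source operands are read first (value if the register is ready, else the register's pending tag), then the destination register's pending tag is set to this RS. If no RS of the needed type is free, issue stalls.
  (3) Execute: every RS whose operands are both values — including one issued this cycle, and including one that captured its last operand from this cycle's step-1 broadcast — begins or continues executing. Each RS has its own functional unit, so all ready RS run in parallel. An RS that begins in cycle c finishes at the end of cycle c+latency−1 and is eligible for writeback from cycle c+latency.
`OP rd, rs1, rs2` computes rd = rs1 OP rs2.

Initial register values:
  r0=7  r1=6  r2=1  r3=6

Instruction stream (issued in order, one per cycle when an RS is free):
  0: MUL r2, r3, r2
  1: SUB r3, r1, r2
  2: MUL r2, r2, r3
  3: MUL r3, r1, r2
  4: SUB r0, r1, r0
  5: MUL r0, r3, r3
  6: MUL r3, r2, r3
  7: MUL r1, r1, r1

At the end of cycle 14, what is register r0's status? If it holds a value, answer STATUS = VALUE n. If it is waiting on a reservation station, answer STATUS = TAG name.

  c1: issue MUL r2<-Mul1  regs: r0:7,r1:6,r2:Mul1,r3:6
  c2: issue SUB r3<-Add1  regs: r0:7,r1:6,r2:Mul1,r3:Add1
  c3: issue MUL r2<-Mul2  regs: r0:7,r1:6,r2:Mul2,r3:Add1
  c4: stall  regs: r0:7,r1:6,r2:Mul2,r3:Add1
  c5: CDB Mul1=6; issue MUL r3<-Mul1  regs: r0:7,r1:6,r2:Mul2,r3:Mul1
  c6: issue SUB r0<-Add2  regs: r0:Add2,r1:6,r2:Mul2,r3:Mul1
  c7: stall  regs: r0:Add2,r1:6,r2:Mul2,r3:Mul1
  c8: CDB Add1=0; stall  regs: r0:Add2,r1:6,r2:Mul2,r3:Mul1
  c9: CDB Add2=-1; stall  regs: r0:-1,r1:6,r2:Mul2,r3:Mul1
  c10: stall  regs: r0:-1,r1:6,r2:Mul2,r3:Mul1
  c11: stall  regs: r0:-1,r1:6,r2:Mul2,r3:Mul1
  c12: CDB Mul2=0; issue MUL r0<-Mul2  regs: r0:Mul2,r1:6,r2:0,r3:Mul1
  c13: stall  regs: r0:Mul2,r1:6,r2:0,r3:Mul1
  c14: stall  regs: r0:Mul2,r1:6,r2:0,r3:Mul1

STATUS = TAG Mul2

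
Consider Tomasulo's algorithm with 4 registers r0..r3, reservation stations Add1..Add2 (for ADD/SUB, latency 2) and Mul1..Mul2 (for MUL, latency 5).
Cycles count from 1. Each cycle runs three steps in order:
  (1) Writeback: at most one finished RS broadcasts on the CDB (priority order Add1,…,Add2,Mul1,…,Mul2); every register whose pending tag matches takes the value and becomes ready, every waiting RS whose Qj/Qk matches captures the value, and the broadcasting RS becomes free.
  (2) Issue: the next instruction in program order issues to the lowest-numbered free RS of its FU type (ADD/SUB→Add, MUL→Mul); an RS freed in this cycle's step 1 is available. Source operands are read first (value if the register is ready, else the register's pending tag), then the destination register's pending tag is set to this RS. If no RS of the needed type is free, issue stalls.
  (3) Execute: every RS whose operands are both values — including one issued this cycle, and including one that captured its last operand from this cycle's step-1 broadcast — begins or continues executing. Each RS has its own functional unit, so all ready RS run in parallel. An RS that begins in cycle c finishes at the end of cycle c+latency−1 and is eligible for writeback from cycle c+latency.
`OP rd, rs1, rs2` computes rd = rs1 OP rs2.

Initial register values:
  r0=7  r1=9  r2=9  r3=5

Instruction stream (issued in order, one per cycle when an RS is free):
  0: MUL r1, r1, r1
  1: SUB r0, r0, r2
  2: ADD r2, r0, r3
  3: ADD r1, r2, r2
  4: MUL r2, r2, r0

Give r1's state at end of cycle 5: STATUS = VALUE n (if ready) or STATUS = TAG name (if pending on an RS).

c1: issue MUL r1<-Mul1 | r0:7,r1:Mul1,r2:9,r3:5
c2: issue SUB r0<-Add1 | r0:Add1,r1:Mul1,r2:9,r3:5
c3: issue ADD r2<-Add2 | r0:Add1,r1:Mul1,r2:Add2,r3:5
c4: CDB Add1=-2; issue ADD r1<-Add1 | r0:-2,r1:Add1,r2:Add2,r3:5
c5: issue MUL r2<-Mul2 | r0:-2,r1:Add1,r2:Mul2,r3:5

STATUS = TAG Add1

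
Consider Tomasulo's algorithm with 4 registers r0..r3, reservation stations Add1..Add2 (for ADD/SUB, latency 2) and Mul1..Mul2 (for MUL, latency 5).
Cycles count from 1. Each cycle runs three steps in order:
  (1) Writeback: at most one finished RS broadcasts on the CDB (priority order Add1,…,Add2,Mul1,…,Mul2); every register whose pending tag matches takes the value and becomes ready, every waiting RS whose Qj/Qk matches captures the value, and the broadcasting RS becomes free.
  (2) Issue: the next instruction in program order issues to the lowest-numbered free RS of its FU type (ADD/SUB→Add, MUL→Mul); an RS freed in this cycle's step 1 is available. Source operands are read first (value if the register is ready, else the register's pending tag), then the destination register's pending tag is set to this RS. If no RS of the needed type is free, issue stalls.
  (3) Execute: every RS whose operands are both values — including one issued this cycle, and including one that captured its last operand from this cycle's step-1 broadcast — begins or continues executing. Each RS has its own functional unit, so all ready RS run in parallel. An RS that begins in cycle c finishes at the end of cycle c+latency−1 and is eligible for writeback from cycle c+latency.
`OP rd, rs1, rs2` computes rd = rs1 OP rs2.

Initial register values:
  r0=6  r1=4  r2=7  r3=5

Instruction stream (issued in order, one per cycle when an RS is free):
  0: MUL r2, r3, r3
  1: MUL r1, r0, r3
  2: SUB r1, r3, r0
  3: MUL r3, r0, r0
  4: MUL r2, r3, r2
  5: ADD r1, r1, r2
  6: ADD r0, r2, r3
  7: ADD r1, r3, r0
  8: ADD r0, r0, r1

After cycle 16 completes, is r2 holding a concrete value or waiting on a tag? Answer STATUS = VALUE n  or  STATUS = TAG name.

STATUS = VALUE 900

  c1: issue MUL r2<-Mul1  regs: r0:6,r1:4,r2:Mul1,r3:5
  c2: issue MUL r1<-Mul2  regs: r0:6,r1:Mul2,r2:Mul1,r3:5
  c3: issue SUB r1<-Add1  regs: r0:6,r1:Add1,r2:Mul1,r3:5
  c4: stall  regs: r0:6,r1:Add1,r2:Mul1,r3:5
  c5: CDB Add1=-1; stall  regs: r0:6,r1:-1,r2:Mul1,r3:5
  c6: CDB Mul1=25; issue MUL r3<-Mul1  regs: r0:6,r1:-1,r2:25,r3:Mul1
  c7: CDB Mul2=30; issue MUL r2<-Mul2  regs: r0:6,r1:-1,r2:Mul2,r3:Mul1
  c8: issue ADD r1<-Add1  regs: r0:6,r1:Add1,r2:Mul2,r3:Mul1
  c9: issue ADD r0<-Add2  regs: r0:Add2,r1:Add1,r2:Mul2,r3:Mul1
  c10: stall  regs: r0:Add2,r1:Add1,r2:Mul2,r3:Mul1
  c11: CDB Mul1=36; stall  regs: r0:Add2,r1:Add1,r2:Mul2,r3:36
  c12: stall  regs: r0:Add2,r1:Add1,r2:Mul2,r3:36
  c13: stall  regs: r0:Add2,r1:Add1,r2:Mul2,r3:36
  c14: stall  regs: r0:Add2,r1:Add1,r2:Mul2,r3:36
  c15: stall  regs: r0:Add2,r1:Add1,r2:Mul2,r3:36
  c16: CDB Mul2=900; stall  regs: r0:Add2,r1:Add1,r2:900,r3:36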